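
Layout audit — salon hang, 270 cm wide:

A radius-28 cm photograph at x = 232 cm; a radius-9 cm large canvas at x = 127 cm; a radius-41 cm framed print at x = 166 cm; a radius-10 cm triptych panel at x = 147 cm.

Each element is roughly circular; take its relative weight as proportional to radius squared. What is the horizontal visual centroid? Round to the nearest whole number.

x ≈ 184

Weights ∝ r²: photograph 28² = 784, large canvas 9² = 81, framed print 41² = 1681, triptych panel 10² = 100; Σw = 2646.
Σw·x = 784·232 + 81·127 + 1681·166 + 100·147 = 485921, so x̄ = 485921/2646 ≈ 183.64.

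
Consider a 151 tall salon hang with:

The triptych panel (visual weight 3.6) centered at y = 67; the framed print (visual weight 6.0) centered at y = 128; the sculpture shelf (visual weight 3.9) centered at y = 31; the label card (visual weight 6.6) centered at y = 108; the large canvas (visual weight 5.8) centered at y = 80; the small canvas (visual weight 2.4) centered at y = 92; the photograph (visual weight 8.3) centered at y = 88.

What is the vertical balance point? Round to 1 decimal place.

y ≈ 89.0

Weights sum to 3.6 + 6.0 + 3.9 + 6.6 + 5.8 + 2.4 + 8.3 = 36.6.
Σw·y = 3258.1; ȳ = 3258.1/36.6 ≈ 89.02.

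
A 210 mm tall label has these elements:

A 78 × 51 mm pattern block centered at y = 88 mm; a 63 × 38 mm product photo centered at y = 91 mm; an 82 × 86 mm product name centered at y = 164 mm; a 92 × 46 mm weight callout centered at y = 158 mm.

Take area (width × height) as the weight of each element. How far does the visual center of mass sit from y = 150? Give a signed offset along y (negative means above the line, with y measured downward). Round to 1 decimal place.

≈ -14.5 mm

Areas → weights: pattern block 78·51 = 3978, product photo 63·38 = 2394, product name 82·86 = 7052, weight callout 92·46 = 4232; Σw = 17656.
Σw·y = 3978·88 + 2394·91 + 7052·164 + 4232·158 = 2393102, so ȳ = 2393102/17656 ≈ 135.54.
Difference: 135.54 − 150 ≈ -14.46.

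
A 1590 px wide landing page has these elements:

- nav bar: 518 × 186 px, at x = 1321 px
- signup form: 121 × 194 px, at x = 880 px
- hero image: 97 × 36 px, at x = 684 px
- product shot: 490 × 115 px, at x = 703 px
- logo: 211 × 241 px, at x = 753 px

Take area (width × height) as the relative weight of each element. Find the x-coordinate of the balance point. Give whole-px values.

x ≈ 990

Taking area as weight: nav bar 518·186 = 96348, signup form 121·194 = 23474, hero image 97·36 = 3492, product shot 490·115 = 56350, logo 211·241 = 50851. Sum 230515.
Σw·x = 96348·1321 + 23474·880 + 3492·684 + 56350·703 + 50851·753 = 228226209, so x̄ = 228226209/230515 ≈ 990.07.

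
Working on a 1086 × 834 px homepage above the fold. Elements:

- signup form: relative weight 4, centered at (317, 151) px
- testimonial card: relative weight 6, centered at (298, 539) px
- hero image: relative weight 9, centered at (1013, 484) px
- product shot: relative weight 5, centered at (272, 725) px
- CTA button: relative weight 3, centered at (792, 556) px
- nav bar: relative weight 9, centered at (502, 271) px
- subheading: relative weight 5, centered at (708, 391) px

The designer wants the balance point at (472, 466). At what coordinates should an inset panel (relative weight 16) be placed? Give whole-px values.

(184, 543)

After adding the inset panel, total weight = 4 + 6 + 9 + 5 + 3 + 9 + 5 + 16 = 57.
x: need Σw·x = 57·472 = 26904. Existing = 4·317 + 6·298 + 9·1013 + 5·272 + 3·792 + 9·502 + 5·708 = 23967. Remainder 2937 / 16 ≈ 183.56.
y: need Σw·y = 57·466 = 26562. Existing = 4·151 + 6·539 + 9·484 + 5·725 + 3·556 + 9·271 + 5·391 = 17881. Remainder 8681 / 16 ≈ 542.56.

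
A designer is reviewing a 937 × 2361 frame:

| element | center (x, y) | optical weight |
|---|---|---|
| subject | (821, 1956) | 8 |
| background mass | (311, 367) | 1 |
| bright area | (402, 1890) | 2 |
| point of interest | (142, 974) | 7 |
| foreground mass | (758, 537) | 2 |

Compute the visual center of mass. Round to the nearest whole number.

(510, 1384)

Total weight = 8 + 1 + 2 + 7 + 2 = 20.
Σw·x = 8·821 + 1·311 + 2·402 + 7·142 + 2·758 = 10193, so x̄ = 10193/20 ≈ 509.65.
Σw·y = 8·1956 + 1·367 + 2·1890 + 7·974 + 2·537 = 27687, so ȳ = 27687/20 ≈ 1384.35.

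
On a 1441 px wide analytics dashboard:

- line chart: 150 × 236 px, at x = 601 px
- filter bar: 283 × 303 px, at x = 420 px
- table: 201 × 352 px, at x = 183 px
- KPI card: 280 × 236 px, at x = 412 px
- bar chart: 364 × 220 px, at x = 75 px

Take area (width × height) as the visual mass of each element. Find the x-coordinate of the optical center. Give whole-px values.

x ≈ 306

Areas → weights: line chart 150·236 = 35400, filter bar 283·303 = 85749, table 201·352 = 70752, KPI card 280·236 = 66080, bar chart 364·220 = 80080; Σw = 338061.
x-moment: 35400·601 + 85749·420 + 70752·183 + 66080·412 + 80080·75 = 103468556; centroid 103468556/338061 ≈ 306.06.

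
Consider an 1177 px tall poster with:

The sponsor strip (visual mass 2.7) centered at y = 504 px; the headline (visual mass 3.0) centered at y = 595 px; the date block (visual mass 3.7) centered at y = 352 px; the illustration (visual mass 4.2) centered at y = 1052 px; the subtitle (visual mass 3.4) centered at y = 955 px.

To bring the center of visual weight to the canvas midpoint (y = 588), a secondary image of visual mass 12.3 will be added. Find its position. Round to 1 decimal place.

y ≈ 415.8

With the secondary image, Σw becomes 2.7 + 3.0 + 3.7 + 4.2 + 3.4 + 12.3 = 29.3.
y: target moment 29.3×588 = 17228.4; current 2.7·504 + 3.0·595 + 3.7·352 + 4.2·1052 + 3.4·955 = 12113.6; the secondary image supplies 5114.8, so y = 5114.8/12.3 ≈ 415.84.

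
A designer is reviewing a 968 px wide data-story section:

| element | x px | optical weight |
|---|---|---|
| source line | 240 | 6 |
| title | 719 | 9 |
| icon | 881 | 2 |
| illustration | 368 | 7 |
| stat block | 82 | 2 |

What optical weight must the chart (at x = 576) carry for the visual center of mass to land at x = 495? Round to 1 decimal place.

Fixed elements: Σw = 6 + 9 + 2 + 7 + 2 = 26, Σw·x = 6·240 + 9·719 + 2·881 + 7·368 + 2·82 = 12413.
For the centroid to hit 495: (12413 + w·576) / (26 + w) = 495.
Solving: w = (495·26 − 12413) / (576 − 495) = 457 / 81 ≈ 5.64.

w ≈ 5.6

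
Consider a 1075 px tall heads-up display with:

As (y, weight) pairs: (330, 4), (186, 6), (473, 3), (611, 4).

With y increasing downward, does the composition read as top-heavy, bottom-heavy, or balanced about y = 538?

top-heavy

Σw = 4 + 6 + 3 + 4 = 17.
y-moment: 4·330 + 6·186 + 3·473 + 4·611 = 6299; centroid 6299/17 ≈ 370.53.
370.5 lies above (smaller y than) the midline 538, so the layout is top-heavy.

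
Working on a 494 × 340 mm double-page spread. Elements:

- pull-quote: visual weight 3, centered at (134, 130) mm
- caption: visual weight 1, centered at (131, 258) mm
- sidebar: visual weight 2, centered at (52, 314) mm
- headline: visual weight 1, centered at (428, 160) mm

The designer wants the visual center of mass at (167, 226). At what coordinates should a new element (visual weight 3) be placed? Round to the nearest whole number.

After adding the new element, total weight = 3 + 1 + 2 + 1 + 3 = 10.
x: need Σw·x = 10·167 = 1670. Existing = 3·134 + 1·131 + 2·52 + 1·428 = 1065. Remainder 605 / 3 ≈ 201.67.
y: need Σw·y = 10·226 = 2260. Existing = 3·130 + 1·258 + 2·314 + 1·160 = 1436. Remainder 824 / 3 ≈ 274.67.

(202, 275)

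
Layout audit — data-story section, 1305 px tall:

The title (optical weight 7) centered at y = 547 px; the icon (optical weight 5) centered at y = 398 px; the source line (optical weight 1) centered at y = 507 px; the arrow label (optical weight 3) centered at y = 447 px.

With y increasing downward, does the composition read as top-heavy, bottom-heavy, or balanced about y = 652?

Weights sum to 7 + 5 + 1 + 3 = 16.
Σw·y = 7·547 + 5·398 + 1·507 + 3·447 = 7667, so ȳ = 7667/16 ≈ 479.19.
479.2 lies above (smaller y than) the midline 652, so the layout is top-heavy.

top-heavy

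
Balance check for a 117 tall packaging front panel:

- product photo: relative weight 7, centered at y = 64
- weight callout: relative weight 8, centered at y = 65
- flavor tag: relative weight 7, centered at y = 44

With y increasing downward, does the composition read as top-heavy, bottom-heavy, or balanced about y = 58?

Weights sum to 7 + 8 + 7 = 22.
Σw·y = 7·64 + 8·65 + 7·44 = 1276, so ȳ = 1276/22 ≈ 58.00.
That equals the midline 58 — balanced.

balanced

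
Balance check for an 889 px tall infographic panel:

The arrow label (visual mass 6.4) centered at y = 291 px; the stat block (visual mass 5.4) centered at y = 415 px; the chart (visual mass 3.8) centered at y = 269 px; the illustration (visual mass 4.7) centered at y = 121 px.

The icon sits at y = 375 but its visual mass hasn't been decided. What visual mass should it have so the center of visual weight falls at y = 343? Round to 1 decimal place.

Fixed elements: Σw = 6.4 + 5.4 + 3.8 + 4.7 = 20.3, Σw·y = 6.4·291 + 5.4·415 + 3.8·269 + 4.7·121 = 5694.3.
For the centroid to hit 343: (5694.3 + w·375) / (20.3 + w) = 343.
Rearranging, w·(375 − 343) = 343·20.3 − 5694.3 = 1268.6, so w ≈ 1268.6/32 = 39.64.

w ≈ 39.6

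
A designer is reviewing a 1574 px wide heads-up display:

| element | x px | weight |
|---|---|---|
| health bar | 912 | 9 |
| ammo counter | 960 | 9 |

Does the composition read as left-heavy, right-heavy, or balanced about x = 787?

right-heavy

Weights sum to 9 + 9 = 18.
Σw·x = 9·912 + 9·960 = 16848, so x̄ = 16848/18 ≈ 936.00.
Since 936.0 is right of 787, the composition reads right-heavy.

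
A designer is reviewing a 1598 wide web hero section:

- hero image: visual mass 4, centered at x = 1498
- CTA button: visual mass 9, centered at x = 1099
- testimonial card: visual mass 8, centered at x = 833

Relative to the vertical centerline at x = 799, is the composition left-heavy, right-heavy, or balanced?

Σw = 4 + 9 + 8 = 21.
Σw·x = 4·1498 + 9·1099 + 8·833 = 22547, so x̄ = 22547/21 ≈ 1073.67.
Since 1073.7 is right of 799, the composition reads right-heavy.

right-heavy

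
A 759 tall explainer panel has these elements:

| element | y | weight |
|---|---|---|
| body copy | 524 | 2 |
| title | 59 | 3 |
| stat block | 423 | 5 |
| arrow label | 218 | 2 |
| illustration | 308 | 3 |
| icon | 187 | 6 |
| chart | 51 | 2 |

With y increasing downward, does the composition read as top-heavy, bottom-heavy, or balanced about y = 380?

top-heavy

Total weight = 2 + 3 + 5 + 2 + 3 + 6 + 2 = 23.
Σw·y = 2·524 + 3·59 + 5·423 + 2·218 + 3·308 + 6·187 + 2·51 = 5924, so ȳ = 5924/23 ≈ 257.57.
257.6 vs midline 380 → top-heavy.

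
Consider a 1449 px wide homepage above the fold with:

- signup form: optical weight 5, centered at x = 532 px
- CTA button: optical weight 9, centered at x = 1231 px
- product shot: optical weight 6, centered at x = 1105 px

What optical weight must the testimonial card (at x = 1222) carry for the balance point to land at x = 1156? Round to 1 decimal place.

Known weights sum to 5 + 9 + 6 = 20; their moment is 5·532 + 9·1231 + 6·1105 = 20369.
Balance at x = 1156 requires (20369 + w·1222) / (20 + w) = 1156.
Solving: w = (1156·20 − 20369) / (1222 − 1156) = 2751 / 66 ≈ 41.68.

w ≈ 41.7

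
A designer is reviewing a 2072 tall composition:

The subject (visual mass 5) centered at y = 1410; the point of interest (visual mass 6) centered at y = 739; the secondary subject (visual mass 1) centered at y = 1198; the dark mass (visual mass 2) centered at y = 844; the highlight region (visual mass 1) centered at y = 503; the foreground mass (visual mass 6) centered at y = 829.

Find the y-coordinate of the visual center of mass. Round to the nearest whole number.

y ≈ 945

Σw = 5 + 6 + 1 + 2 + 1 + 6 = 21.
Σw·y = 5·1410 + 6·739 + 1·1198 + 2·844 + 1·503 + 6·829 = 19847, so ȳ = 19847/21 ≈ 945.10.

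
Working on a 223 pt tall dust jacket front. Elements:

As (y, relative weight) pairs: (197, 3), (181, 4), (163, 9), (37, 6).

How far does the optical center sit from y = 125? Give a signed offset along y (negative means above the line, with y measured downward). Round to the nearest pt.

≈ 12 pt

Weights sum to 3 + 4 + 9 + 6 = 22.
Σw·y = 3·197 + 4·181 + 9·163 + 6·37 = 3004, so ȳ = 3004/22 ≈ 136.55.
Against y = 125, that's 136.55 − 125 = 11.55.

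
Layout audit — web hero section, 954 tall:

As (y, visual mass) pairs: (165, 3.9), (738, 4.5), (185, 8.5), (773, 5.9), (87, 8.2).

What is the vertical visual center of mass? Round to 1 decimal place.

y ≈ 348.7

Total weight = 3.9 + 4.5 + 8.5 + 5.9 + 8.2 = 31.0.
Σw·y = 3.9·165 + 4.5·738 + 8.5·185 + 5.9·773 + 8.2·87 = 10811.1, so ȳ = 10811.1/31.0 ≈ 348.75.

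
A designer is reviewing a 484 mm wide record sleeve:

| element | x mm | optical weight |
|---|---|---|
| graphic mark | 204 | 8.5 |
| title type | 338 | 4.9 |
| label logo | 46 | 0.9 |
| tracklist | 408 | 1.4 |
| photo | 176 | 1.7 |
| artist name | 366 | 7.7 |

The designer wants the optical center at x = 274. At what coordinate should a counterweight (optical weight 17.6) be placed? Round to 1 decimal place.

x ≈ 260.2

With the counterweight, Σw becomes 8.5 + 4.9 + 0.9 + 1.4 + 1.7 + 7.7 + 17.6 = 42.7.
Along x: (7120.2 + 17.6·x) / 42.7 = 274 (existing moment 8.5·204 + 4.9·338 + 0.9·46 + 1.4·408 + 1.7·176 + 7.7·366 = 7120.2) ⇒ x = (11699.8 − 7120.2) / 17.6 ≈ 260.20.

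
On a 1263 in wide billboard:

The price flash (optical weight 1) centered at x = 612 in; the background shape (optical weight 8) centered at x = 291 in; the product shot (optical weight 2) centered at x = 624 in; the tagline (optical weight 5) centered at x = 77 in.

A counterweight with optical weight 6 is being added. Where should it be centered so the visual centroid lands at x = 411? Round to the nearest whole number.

x ≈ 745

After adding the counterweight, total weight = 1 + 8 + 2 + 5 + 6 = 22.
x: target moment 22×411 = 9042; current 1·612 + 8·291 + 2·624 + 5·77 = 4573; the counterweight supplies 4469, so x = 4469/6 ≈ 744.83.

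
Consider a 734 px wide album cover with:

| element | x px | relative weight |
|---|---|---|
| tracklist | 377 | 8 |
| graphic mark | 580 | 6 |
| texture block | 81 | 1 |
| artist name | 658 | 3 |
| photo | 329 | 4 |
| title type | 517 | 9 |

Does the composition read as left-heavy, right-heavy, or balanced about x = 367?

right-heavy

Weights sum to 8 + 6 + 1 + 3 + 4 + 9 = 31.
Σw·x = 14520; x̄ = 14520/31 ≈ 468.39.
Since 468.4 is right of 367, the composition reads right-heavy.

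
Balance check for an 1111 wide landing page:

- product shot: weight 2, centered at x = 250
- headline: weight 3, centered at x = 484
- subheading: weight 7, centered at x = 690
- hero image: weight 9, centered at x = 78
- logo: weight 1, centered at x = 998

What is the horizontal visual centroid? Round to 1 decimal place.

Total weight = 2 + 3 + 7 + 9 + 1 = 22.
x: (2·250 + 3·484 + 7·690 + 9·78 + 1·998) / 22 = 8482 / 22 ≈ 385.55

x ≈ 385.5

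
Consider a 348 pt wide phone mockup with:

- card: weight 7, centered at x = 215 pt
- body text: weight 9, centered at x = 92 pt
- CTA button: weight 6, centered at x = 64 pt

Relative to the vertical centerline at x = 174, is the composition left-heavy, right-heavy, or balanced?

left-heavy

Σw = 7 + 9 + 6 = 22.
Σw·x = 7·215 + 9·92 + 6·64 = 2717, so x̄ = 2717/22 ≈ 123.50.
123.5 vs midline 174 → left-heavy.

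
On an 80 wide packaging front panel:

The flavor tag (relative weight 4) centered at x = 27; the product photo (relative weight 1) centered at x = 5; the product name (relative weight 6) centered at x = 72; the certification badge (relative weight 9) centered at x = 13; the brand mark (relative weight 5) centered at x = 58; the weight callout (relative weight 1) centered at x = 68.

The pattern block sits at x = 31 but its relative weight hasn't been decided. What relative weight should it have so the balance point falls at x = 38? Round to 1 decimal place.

Known weights sum to 4 + 1 + 6 + 9 + 5 + 1 = 26; their moment is 4·27 + 1·5 + 6·72 + 9·13 + 5·58 + 1·68 = 1020.
Set Σw·x/Σw = 38: (1020 + 31w) = 38·(26 + w).
Rearranging, w·(31 − 38) = 38·26 − 1020 = -32, so w ≈ -32/-7 = 4.57.

w ≈ 4.6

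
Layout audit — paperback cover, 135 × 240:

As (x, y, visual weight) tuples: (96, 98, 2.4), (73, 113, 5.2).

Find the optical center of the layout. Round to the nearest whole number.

Weights sum to 2.4 + 5.2 = 7.6.
Σw·x = 2.4·96 + 5.2·73 = 610.0, so x̄ = 610.0/7.6 ≈ 80.26.
Σw·y = 2.4·98 + 5.2·113 = 822.8, so ȳ = 822.8/7.6 ≈ 108.26.

(80, 108)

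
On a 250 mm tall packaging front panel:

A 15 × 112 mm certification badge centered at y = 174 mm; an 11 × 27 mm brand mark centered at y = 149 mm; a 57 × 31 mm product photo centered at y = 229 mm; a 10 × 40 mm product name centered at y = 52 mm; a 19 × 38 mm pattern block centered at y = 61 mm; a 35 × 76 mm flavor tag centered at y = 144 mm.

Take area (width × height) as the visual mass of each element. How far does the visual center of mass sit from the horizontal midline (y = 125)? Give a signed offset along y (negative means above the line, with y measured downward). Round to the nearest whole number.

≈ 33 mm

Areas: certification badge 15·112 = 1680, brand mark 11·27 = 297, product photo 57·31 = 1767, product name 10·40 = 400, pattern block 19·38 = 722, flavor tag 35·76 = 2660. Total weight = 7526.
Σw·y = 1189098; ȳ = 1189098/7526 ≈ 158.00.
Offset from y = 125: 158.00 − 125 ≈ 33.00.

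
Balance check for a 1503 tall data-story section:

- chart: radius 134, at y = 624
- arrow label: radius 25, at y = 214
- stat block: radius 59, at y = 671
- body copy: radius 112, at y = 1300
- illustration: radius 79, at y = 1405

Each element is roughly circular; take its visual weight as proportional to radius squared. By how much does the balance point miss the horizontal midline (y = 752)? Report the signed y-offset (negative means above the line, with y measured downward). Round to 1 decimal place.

r² weights: chart 134² = 17956, arrow label 25² = 625, stat block 59² = 3481, body copy 112² = 12544, illustration 79² = 6241. Total = 40847.
y: (17956·624 + 625·214 + 3481·671 + 12544·1300 + 6241·1405) / 40847 = 38749850 / 40847 ≈ 948.66
Against y = 752, that's 948.66 − 752 = 196.66.

≈ 196.7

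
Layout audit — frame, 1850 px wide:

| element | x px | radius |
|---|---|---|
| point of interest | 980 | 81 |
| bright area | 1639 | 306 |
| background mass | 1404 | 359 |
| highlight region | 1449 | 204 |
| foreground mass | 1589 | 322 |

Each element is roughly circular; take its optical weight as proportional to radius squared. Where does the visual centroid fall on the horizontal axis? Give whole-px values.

x ≈ 1512

Weights ∝ r²: point of interest 81² = 6561, bright area 306² = 93636, background mass 359² = 128881, highlight region 204² = 41616, foreground mass 322² = 103684; Σw = 374378.
Σw·x = 6561·980 + 93636·1639 + 128881·1404 + 41616·1449 + 103684·1589 = 565903568, so x̄ = 565903568/374378 ≈ 1511.58.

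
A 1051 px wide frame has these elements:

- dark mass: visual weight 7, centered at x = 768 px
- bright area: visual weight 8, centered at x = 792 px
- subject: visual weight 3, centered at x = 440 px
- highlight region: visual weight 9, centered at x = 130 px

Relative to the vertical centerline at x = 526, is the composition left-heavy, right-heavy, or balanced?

Σw = 7 + 8 + 3 + 9 = 27.
Σw·x = 7·768 + 8·792 + 3·440 + 9·130 = 14202, so x̄ = 14202/27 ≈ 526.00.
526.00 = 526 exactly: balanced.

balanced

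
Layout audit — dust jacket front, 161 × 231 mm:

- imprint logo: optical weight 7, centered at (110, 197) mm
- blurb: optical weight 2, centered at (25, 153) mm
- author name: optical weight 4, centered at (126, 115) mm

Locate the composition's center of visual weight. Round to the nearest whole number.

(102, 165)

Total weight = 7 + 2 + 4 = 13.
x-moment: 7·110 + 2·25 + 4·126 = 1324; centroid 1324/13 ≈ 101.85.
y-moment: 7·197 + 2·153 + 4·115 = 2145; centroid 2145/13 ≈ 165.00.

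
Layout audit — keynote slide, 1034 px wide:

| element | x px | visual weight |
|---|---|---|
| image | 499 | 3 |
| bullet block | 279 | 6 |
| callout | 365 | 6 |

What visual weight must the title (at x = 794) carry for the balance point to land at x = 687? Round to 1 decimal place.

Existing Σw = 15 (3 + 6 + 6); existing moment 3·499 + 6·279 + 6·365 = 5361.
Balance at x = 687 requires (5361 + w·794) / (15 + w) = 687.
Solving: w = (687·15 − 5361) / (794 − 687) = 4944 / 107 ≈ 46.21.

w ≈ 46.2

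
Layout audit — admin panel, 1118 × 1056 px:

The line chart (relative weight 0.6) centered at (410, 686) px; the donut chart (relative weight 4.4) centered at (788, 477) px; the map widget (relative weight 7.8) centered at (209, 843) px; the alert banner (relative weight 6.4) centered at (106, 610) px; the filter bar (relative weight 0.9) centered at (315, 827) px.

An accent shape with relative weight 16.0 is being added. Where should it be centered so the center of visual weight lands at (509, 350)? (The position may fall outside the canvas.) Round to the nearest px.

(754, -69)

New total weight: (0.6 + 4.4 + 7.8 + 6.4 + 0.9) + 16.0 = 36.1.
x: target moment 36.1×509 = 18374.9; current 0.6·410 + 4.4·788 + 7.8·209 + 6.4·106 + 0.9·315 = 6305.3; the accent shape supplies 12069.6, so x = 12069.6/16.0 ≈ 754.35.
y: target moment 36.1×350 = 12635.0; current 0.6·686 + 4.4·477 + 7.8·843 + 6.4·610 + 0.9·827 = 13734.1; the accent shape supplies -1099.1, so y = -1099.1/16.0 ≈ -68.69.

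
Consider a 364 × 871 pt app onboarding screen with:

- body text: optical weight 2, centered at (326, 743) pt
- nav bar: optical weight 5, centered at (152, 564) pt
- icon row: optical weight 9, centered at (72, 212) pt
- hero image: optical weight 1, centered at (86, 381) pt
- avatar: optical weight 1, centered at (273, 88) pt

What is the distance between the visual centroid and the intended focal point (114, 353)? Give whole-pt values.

Total weight = 2 + 5 + 9 + 1 + 1 = 18.
Σw·x = 2·326 + 5·152 + 9·72 + 1·86 + 1·273 = 2419, so x̄ = 2419/18 ≈ 134.39.
Σw·y = 2·743 + 5·564 + 9·212 + 1·381 + 1·88 = 6683, so ȳ = 6683/18 ≈ 371.28.
From (114, 353): dx = 20.39, dy = 18.28, so the distance is √(dx²+dy²) ≈ 27.38.

≈ 27 pt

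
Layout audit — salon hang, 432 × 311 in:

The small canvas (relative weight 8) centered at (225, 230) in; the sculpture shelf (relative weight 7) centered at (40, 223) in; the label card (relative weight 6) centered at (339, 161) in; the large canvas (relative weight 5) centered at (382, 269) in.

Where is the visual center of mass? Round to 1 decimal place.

(231.7, 219.7)

Weights sum to 8 + 7 + 6 + 5 = 26.
x-moment: 8·225 + 7·40 + 6·339 + 5·382 = 6024; centroid 6024/26 ≈ 231.69.
y-moment: 8·230 + 7·223 + 6·161 + 5·269 = 5712; centroid 5712/26 ≈ 219.69.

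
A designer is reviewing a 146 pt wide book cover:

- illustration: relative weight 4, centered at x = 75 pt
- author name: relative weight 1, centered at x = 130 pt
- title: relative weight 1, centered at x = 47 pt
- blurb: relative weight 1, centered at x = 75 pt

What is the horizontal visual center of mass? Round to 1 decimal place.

Σw = 4 + 1 + 1 + 1 = 7.
Σw·x = 4·75 + 1·130 + 1·47 + 1·75 = 552, so x̄ = 552/7 ≈ 78.86.

x ≈ 78.9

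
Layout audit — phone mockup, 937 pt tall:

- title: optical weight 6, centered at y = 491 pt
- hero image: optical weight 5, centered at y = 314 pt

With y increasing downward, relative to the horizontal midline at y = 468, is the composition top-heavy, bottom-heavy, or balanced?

top-heavy

Weights sum to 6 + 5 = 11.
y: (6·491 + 5·314) / 11 = 4516 / 11 ≈ 410.55
410.5 vs midline 468 → top-heavy.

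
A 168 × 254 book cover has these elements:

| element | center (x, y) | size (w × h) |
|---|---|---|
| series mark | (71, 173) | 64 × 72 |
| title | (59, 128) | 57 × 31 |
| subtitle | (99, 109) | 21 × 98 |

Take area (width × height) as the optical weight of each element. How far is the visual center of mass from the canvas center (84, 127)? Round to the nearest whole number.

Taking area as weight: series mark 64·72 = 4608, title 57·31 = 1767, subtitle 21·98 = 2058. Sum 8433.
x: (4608·71 + 1767·59 + 2058·99) / 8433 = 635163 / 8433 ≈ 75.32
y: (4608·173 + 1767·128 + 2058·109) / 8433 = 1247682 / 8433 ≈ 147.95
Offset from (84, 127): Δx ≈ -8.68, Δy ≈ 20.95; distance = √(Δx² + Δy²) ≈ 22.68.

≈ 23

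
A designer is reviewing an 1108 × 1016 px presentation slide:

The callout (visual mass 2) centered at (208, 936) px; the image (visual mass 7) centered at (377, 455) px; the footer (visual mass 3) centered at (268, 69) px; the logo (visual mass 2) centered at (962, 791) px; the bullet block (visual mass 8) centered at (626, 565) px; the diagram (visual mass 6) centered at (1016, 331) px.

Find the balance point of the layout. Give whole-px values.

Total weight = 2 + 7 + 3 + 2 + 8 + 6 = 28.
x-moment: 2·208 + 7·377 + 3·268 + 2·962 + 8·626 + 6·1016 = 16887; centroid 16887/28 ≈ 603.11.
y-moment: 2·936 + 7·455 + 3·69 + 2·791 + 8·565 + 6·331 = 13352; centroid 13352/28 ≈ 476.86.

(603, 477)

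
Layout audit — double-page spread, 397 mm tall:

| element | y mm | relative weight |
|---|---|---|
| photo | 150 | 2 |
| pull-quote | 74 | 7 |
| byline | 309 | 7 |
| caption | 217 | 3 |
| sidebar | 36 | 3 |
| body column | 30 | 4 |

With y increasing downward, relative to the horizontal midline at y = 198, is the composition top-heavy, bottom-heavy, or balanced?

top-heavy

Total weight = 2 + 7 + 7 + 3 + 3 + 4 = 26.
Σw·y = 3860; ȳ = 3860/26 ≈ 148.46.
Since 148.5 is above (smaller y than) 198, the composition reads top-heavy.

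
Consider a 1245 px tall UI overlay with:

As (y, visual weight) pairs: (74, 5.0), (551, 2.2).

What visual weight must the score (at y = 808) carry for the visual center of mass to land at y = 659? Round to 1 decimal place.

Fixed elements: Σw = 5.0 + 2.2 = 7.2, Σw·y = 5.0·74 + 2.2·551 = 1582.2.
Balance at y = 659 requires (1582.2 + w·808) / (7.2 + w) = 659.
Solving: w = (659·7.2 − 1582.2) / (808 − 659) = 3162.6 / 149 ≈ 21.23.

w ≈ 21.2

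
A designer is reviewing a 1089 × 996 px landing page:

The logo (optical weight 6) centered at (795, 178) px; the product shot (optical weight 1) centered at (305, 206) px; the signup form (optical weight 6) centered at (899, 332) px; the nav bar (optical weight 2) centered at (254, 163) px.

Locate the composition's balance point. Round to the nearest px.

(732, 239)

Weights sum to 6 + 1 + 6 + 2 = 15.
Σw·x = 6·795 + 1·305 + 6·899 + 2·254 = 10977, so x̄ = 10977/15 ≈ 731.80.
Σw·y = 6·178 + 1·206 + 6·332 + 2·163 = 3592, so ȳ = 3592/15 ≈ 239.47.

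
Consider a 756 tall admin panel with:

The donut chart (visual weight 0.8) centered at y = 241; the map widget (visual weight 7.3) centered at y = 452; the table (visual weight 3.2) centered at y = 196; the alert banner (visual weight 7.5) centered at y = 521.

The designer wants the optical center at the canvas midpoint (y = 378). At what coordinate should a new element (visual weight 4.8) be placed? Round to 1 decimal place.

With the new element, Σw becomes 0.8 + 7.3 + 3.2 + 7.5 + 4.8 = 23.6.
y: need Σw·y = 23.6·378 = 8920.8. Existing = 0.8·241 + 7.3·452 + 3.2·196 + 7.5·521 = 8027.1. Remainder 893.7 / 4.8 ≈ 186.19.

y ≈ 186.2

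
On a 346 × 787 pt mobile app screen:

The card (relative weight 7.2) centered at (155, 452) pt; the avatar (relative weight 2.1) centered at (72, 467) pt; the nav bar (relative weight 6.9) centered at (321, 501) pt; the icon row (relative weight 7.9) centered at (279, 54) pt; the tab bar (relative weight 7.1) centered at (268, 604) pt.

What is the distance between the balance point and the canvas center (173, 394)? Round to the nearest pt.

≈ 70 pt

Weights sum to 7.2 + 2.1 + 6.9 + 7.9 + 7.1 = 31.2.
Σw·x = 7.2·155 + 2.1·72 + 6.9·321 + 7.9·279 + 7.1·268 = 7589.0, so x̄ = 7589.0/31.2 ≈ 243.24.
Σw·y = 7.2·452 + 2.1·467 + 6.9·501 + 7.9·54 + 7.1·604 = 12407.0, so ȳ = 12407.0/31.2 ≈ 397.66.
Relative to (173, 394): Δ = (70.24, 3.66); |Δ| = √(70.24² + 3.66²) ≈ 70.33.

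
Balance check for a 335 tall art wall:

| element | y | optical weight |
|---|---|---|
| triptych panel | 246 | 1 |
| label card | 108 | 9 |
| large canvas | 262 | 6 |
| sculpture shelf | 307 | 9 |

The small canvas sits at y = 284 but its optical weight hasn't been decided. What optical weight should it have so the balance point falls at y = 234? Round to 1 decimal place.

Existing Σw = 25 (1 + 9 + 6 + 9); existing moment 1·246 + 9·108 + 6·262 + 9·307 = 5553.
Balance at y = 234 requires (5553 + w·284) / (25 + w) = 234.
Solving: w = (234·25 − 5553) / (284 − 234) = 297 / 50 ≈ 5.94.

w ≈ 5.9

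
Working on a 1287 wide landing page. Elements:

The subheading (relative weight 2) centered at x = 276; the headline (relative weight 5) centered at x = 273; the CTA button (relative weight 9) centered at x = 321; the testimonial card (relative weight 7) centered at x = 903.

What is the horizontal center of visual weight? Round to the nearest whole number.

Σw = 2 + 5 + 9 + 7 = 23.
x-moment: 2·276 + 5·273 + 9·321 + 7·903 = 11127; centroid 11127/23 ≈ 483.78.

x ≈ 484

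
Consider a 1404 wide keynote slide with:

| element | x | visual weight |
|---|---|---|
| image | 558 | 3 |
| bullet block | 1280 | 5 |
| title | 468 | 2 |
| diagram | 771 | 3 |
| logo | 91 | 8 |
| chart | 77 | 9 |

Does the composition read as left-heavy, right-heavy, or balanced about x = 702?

Σw = 3 + 5 + 2 + 3 + 8 + 9 = 30.
Σw·x = 12744; x̄ = 12744/30 ≈ 424.80.
424.8 vs midline 702 → left-heavy.

left-heavy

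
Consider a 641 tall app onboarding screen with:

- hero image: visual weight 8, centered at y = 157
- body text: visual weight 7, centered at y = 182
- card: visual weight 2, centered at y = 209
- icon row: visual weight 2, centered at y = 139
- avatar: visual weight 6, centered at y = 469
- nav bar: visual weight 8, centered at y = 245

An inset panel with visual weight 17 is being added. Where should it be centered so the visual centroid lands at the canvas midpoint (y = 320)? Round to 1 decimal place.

After adding the inset panel, total weight = 8 + 7 + 2 + 2 + 6 + 8 + 17 = 50.
Along y: (8000 + 17·y) / 50 = 320 (existing moment 8·157 + 7·182 + 2·209 + 2·139 + 6·469 + 8·245 = 8000) ⇒ y = (16000 − 8000) / 17 ≈ 470.59.

y ≈ 470.6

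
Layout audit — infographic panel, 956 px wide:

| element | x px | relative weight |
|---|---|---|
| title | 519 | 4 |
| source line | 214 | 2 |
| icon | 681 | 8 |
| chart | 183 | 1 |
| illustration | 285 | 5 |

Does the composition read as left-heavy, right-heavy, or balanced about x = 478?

balanced

Total weight = 4 + 2 + 8 + 1 + 5 = 20.
Σw·x = 4·519 + 2·214 + 8·681 + 1·183 + 5·285 = 9560, so x̄ = 9560/20 ≈ 478.00.
That equals the midline 478 — balanced.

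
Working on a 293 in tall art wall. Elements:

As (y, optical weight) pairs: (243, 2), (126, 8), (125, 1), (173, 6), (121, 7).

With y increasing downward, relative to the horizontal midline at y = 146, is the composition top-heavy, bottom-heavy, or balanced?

balanced

Weights sum to 2 + 8 + 1 + 6 + 7 = 24.
Σw·y = 2·243 + 8·126 + 1·125 + 6·173 + 7·121 = 3504, so ȳ = 3504/24 ≈ 146.00.
That equals the midline 146 — balanced.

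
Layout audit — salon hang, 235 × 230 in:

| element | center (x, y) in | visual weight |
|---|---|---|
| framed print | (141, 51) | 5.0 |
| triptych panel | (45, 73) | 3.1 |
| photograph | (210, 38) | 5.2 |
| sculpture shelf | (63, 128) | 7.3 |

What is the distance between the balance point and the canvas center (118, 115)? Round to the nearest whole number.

≈ 37 in

Total weight = 5.0 + 3.1 + 5.2 + 7.3 = 20.6.
x-moment: 5.0·141 + 3.1·45 + 5.2·210 + 7.3·63 = 2396.4; centroid 2396.4/20.6 ≈ 116.33.
y-moment: 5.0·51 + 3.1·73 + 5.2·38 + 7.3·128 = 1613.3; centroid 1613.3/20.6 ≈ 78.32.
From (118, 115): dx = -1.67, dy = -36.68, so the distance is √(dx²+dy²) ≈ 36.72.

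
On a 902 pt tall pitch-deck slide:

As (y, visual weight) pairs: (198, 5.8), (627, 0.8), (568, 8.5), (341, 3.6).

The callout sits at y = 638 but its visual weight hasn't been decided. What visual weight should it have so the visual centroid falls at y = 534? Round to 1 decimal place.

w ≈ 21.9

Known weights sum to 5.8 + 0.8 + 8.5 + 3.6 = 18.7; their moment is 5.8·198 + 0.8·627 + 8.5·568 + 3.6·341 = 7705.6.
Balance at y = 534 requires (7705.6 + w·638) / (18.7 + w) = 534.
Rearranging, w·(638 − 534) = 534·18.7 − 7705.6 = 2280.2, so w ≈ 2280.2/104 = 21.92.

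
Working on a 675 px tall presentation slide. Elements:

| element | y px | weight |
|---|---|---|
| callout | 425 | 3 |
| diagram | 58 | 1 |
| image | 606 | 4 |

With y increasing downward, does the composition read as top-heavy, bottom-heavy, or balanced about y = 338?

bottom-heavy

Weights sum to 3 + 1 + 4 = 8.
Σw·y = 3·425 + 1·58 + 4·606 = 3757, so ȳ = 3757/8 ≈ 469.62.
Since 469.6 is below (larger y than) 338, the composition reads bottom-heavy.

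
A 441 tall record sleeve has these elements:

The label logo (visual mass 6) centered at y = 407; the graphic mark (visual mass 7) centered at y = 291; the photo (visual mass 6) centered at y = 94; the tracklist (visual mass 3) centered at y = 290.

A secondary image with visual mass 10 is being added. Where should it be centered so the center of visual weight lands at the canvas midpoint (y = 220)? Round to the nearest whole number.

y ≈ 113

New total weight: (6 + 7 + 6 + 3) + 10 = 32.
y: target moment 32×220 = 7040; current 6·407 + 7·291 + 6·94 + 3·290 = 5913; the secondary image supplies 1127, so y = 1127/10 ≈ 112.70.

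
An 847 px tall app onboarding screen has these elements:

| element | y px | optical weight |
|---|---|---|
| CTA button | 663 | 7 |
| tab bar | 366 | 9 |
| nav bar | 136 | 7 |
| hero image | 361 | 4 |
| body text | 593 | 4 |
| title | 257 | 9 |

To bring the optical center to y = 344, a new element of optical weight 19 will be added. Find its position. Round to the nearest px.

New total weight: (7 + 9 + 7 + 4 + 4 + 9) + 19 = 59.
y: need Σw·y = 59·344 = 20296. Existing = 7·663 + 9·366 + 7·136 + 4·361 + 4·593 + 9·257 = 15016. Remainder 5280 / 19 ≈ 277.89.

y ≈ 278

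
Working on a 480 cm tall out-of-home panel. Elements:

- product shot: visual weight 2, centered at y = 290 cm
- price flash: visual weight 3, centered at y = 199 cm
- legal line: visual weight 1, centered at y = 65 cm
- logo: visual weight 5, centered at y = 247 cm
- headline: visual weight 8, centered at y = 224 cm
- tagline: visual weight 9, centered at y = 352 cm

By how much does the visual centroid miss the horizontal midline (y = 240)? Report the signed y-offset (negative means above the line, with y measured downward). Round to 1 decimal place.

≈ 25.6 cm

Total weight = 2 + 3 + 1 + 5 + 8 + 9 = 28.
Σw·y = 7437; ȳ = 7437/28 ≈ 265.61.
Against y = 240, that's 265.61 − 240 = 25.61.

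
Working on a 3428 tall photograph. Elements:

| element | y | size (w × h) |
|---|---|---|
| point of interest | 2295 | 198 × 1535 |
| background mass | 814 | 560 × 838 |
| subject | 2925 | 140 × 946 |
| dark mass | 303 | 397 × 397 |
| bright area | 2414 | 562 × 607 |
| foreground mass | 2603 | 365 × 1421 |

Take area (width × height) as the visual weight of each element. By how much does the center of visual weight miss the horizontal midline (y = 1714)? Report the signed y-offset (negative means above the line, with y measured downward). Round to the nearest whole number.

≈ 204

Taking area as weight: point of interest 198·1535 = 303930, background mass 560·838 = 469280, subject 140·946 = 132440, dark mass 397·397 = 157609, bright area 562·607 = 341134, foreground mass 365·1421 = 518665. Sum 1923058.
y-moment: 303930·2295 + 469280·814 + 132440·2925 + 157609·303 + 341134·2414 + 518665·2603 = 3688238268; centroid 3688238268/1923058 ≈ 1917.90.
Against y = 1714, that's 1917.90 − 1714 = 203.90.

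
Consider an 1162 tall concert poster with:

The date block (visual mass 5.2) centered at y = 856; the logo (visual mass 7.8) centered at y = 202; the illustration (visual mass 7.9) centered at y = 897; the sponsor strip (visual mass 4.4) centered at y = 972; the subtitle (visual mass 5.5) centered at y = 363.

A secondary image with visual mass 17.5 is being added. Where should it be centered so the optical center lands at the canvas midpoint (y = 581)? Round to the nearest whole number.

After adding the secondary image, total weight = 5.2 + 7.8 + 7.9 + 4.4 + 5.5 + 17.5 = 48.3.
y: target moment 48.3×581 = 28062.3; current 5.2·856 + 7.8·202 + 7.9·897 + 4.4·972 + 5.5·363 = 19386.4; the secondary image supplies 8675.9, so y = 8675.9/17.5 ≈ 495.77.

y ≈ 496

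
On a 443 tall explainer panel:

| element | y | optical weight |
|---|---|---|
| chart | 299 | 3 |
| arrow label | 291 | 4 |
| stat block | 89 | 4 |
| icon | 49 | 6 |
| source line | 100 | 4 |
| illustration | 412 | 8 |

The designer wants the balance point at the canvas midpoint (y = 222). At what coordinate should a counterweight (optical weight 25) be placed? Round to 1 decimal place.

With the counterweight, Σw becomes 3 + 4 + 4 + 6 + 4 + 8 + 25 = 54.
y: need Σw·y = 54·222 = 11988. Existing = 3·299 + 4·291 + 4·89 + 6·49 + 4·100 + 8·412 = 6407. Remainder 5581 / 25 ≈ 223.24.

y ≈ 223.2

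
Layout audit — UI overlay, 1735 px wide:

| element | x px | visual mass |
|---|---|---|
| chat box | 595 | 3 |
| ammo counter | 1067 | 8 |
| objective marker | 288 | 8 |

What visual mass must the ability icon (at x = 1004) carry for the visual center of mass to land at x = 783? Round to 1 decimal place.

Known weights sum to 3 + 8 + 8 = 19; their moment is 3·595 + 8·1067 + 8·288 = 12625.
Balance at x = 783 requires (12625 + w·1004) / (19 + w) = 783.
Solving: w = (783·19 − 12625) / (1004 − 783) = 2252 / 221 ≈ 10.19.

w ≈ 10.2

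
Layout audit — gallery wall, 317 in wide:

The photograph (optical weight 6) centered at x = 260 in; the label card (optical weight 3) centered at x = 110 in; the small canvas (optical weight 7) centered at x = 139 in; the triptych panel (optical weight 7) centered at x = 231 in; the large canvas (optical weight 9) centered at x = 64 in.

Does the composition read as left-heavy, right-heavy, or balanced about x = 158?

Weights sum to 6 + 3 + 7 + 7 + 9 = 32.
Σw·x = 6·260 + 3·110 + 7·139 + 7·231 + 9·64 = 5056, so x̄ = 5056/32 ≈ 158.00.
The centroid 158.00 matches the midline at 158, so the layout is balanced.

balanced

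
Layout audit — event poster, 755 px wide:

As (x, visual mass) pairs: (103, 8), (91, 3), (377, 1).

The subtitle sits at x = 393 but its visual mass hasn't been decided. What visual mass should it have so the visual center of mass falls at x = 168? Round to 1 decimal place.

w ≈ 2.4

Fixed elements: Σw = 8 + 3 + 1 = 12, Σw·x = 8·103 + 3·91 + 1·377 = 1474.
Balance at x = 168 requires (1474 + w·393) / (12 + w) = 168.
Rearranging, w·(393 − 168) = 168·12 − 1474 = 542, so w ≈ 542/225 = 2.41.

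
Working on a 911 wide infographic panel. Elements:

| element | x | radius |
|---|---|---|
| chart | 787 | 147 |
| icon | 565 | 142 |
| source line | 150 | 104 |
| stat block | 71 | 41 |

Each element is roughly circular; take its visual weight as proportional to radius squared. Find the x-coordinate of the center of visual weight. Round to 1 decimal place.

r² weights: chart 147² = 21609, icon 142² = 20164, source line 104² = 10816, stat block 41² = 1681. Total = 54270.
x: (21609·787 + 20164·565 + 10816·150 + 1681·71) / 54270 = 30140694 / 54270 ≈ 555.38

x ≈ 555.4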